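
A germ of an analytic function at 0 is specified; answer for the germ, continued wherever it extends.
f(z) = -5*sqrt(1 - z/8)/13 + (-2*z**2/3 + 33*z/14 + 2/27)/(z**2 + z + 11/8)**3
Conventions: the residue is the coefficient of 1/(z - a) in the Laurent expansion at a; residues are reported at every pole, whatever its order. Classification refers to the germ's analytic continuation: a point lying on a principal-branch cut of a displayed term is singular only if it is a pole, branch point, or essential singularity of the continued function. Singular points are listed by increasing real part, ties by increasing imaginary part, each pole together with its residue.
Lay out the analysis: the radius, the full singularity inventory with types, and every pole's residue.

Denominator factor (z**2 + z + 11/8)^3: discriminant -9/2, complex-conjugate roots (-1/2) + ((3/4)*sqrt(2))*i and (-1/2) - ((3/4)*sqrt(2))*i; poles of order 3, moduli (1/4)*sqrt(22) and (1/4)*sqrt(22).
Branch term (-5/13)*sqrt(1 - z/(8)): its argument vanishes at z = 8, a square-root branch point, modulus 8.
The radius of convergence is the smallest modulus among the singular points: (1/4)*sqrt(22).
The branch term is analytic at (-1/2) - ((3/4)*sqrt(2))*i and contributes nothing to the residue; only the rational part matters.
The factor z**2 + z + 11/8 splits as (z - a)(z - a') with a = (-1/2) - ((3/4)*sqrt(2))*i, a' = (-1/2) + ((3/4)*sqrt(2))*i. At the order-3 pole a set g(z) = (z - a)^3*(rational part) = [-2*z**2/3 + 33*z/14 + 2/27] / (z - a')^3.
Order-3 pole: residue = g''(a)/2; g''((-1/2) - ((3/4)*sqrt(2))*i) = -((4600/15309)*sqrt(2))*i, so the residue is -((2300/15309)*sqrt(2))*i.
The branch term is analytic at (-1/2) + ((3/4)*sqrt(2))*i and contributes nothing to the residue; only the rational part matters.
The factor z**2 + z + 11/8 splits as (z - a)(z - a') with a = (-1/2) + ((3/4)*sqrt(2))*i, a' = (-1/2) - ((3/4)*sqrt(2))*i. At the order-3 pole a set g(z) = (z - a)^3*(rational part) = [-2*z**2/3 + 33*z/14 + 2/27] / (z - a')^3.
Order-3 pole: residue = g''(a)/2; g''((-1/2) + ((3/4)*sqrt(2))*i) = ((4600/15309)*sqrt(2))*i, so the residue is ((2300/15309)*sqrt(2))*i.
List the singular points by increasing real part (a conjugate pair: the negative imaginary part first).

Radius of convergence at 0: (1/4)*sqrt(22).
At (-1/2) - ((3/4)*sqrt(2))*i: a pole of order 3; residue -((2300/15309)*sqrt(2))*i.
At (-1/2) + ((3/4)*sqrt(2))*i: a pole of order 3; residue ((2300/15309)*sqrt(2))*i.
At 8: an algebraic (square-root) branch point.


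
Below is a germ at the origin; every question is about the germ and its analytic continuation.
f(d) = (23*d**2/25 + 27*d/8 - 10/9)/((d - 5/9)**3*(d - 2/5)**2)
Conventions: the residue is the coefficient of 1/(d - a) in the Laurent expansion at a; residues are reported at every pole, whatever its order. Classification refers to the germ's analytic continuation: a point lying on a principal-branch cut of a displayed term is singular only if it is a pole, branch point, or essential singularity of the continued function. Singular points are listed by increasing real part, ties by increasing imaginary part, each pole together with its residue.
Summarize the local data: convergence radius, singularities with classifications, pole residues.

Radius of convergence at 0: 2/5.
At 2/5: a pole of order 2; residue -1203579/392.
At 5/9: a pole of order 3; residue 1203579/392.

Denominator factor (d - 5/9)^3: pole of order 3 at 5/9, modulus 5/9.
Denominator factor (d - 2/5)^2: pole of order 2 at 2/5, modulus 2/5.
The radius of convergence is the smallest modulus among the singular points: 2/5.
At the order-2 pole 2/5 set g(d) = (d - (2/5))^2*f(d) = (23*d**2/25 + 27*d/8 - 10/9)/(d - 5/9)**3.
Order-2 pole: residue = g'(a); g'(2/5) = -1203579/392, so the residue is -1203579/392.
At the order-3 pole 5/9 set g(d) = (d - (5/9))^3*f(d) = (23*d**2/25 + 27*d/8 - 10/9)/(d - 2/5)**2.
Order-3 pole: residue = g''(a)/2; g''(5/9) = 1203579/196, so the residue is 1203579/392.
List the singular points by increasing real part (a conjugate pair: the negative imaginary part first).


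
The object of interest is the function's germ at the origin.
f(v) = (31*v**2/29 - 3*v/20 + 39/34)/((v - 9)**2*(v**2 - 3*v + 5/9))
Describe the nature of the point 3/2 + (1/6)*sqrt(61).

The denominator factor v**2 - 3*v + 5/9 vanishes at 3/2 + (1/6)*sqrt(61) and appears to the power 1; the numerator there equals 911987/177480 + (591/1160)*sqrt(61), nonzero, and no other factor vanishes.
Hence a pole whose order is the multiplicity, 1.

The point is a pole of order 1.


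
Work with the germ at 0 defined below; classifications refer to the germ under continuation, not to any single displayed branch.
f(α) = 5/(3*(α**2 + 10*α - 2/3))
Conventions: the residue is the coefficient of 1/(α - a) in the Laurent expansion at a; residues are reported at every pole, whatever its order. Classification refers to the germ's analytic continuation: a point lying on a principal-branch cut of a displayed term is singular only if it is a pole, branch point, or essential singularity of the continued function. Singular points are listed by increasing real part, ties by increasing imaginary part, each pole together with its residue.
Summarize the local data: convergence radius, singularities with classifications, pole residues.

Radius of convergence at 0: -5 + (1/3)*sqrt(231).
At -5 - (1/3)*sqrt(231): a pole of order 1; residue -(5/462)*sqrt(231).
At -5 + (1/3)*sqrt(231): a pole of order 1; residue (5/462)*sqrt(231).

Denominator factor (α**2 + 10*α - 2/3): discriminant 308/3, real irrational roots -5 + (1/3)*sqrt(231) and -5 - (1/3)*sqrt(231); poles of order 1, moduli -5 + (1/3)*sqrt(231) and 5 + (1/3)*sqrt(231).
The radius of convergence is the smallest modulus among the singular points: -5 + (1/3)*sqrt(231).
The factor α**2 + 10*α - 2/3 splits as (α - a)(α - a') with a = -5 - (1/3)*sqrt(231), a' = -5 + (1/3)*sqrt(231). At the order-1 pole a set g(α) = (α - a)*f(α) = [5/3] / (α - a').
Simple pole: residue = g(a) at a = -5 - (1/3)*sqrt(231), which is -(5/462)*sqrt(231).
The factor α**2 + 10*α - 2/3 splits as (α - a)(α - a') with a = -5 + (1/3)*sqrt(231), a' = -5 - (1/3)*sqrt(231). At the order-1 pole a set g(α) = (α - a)*f(α) = [5/3] / (α - a').
Simple pole: residue = g(a) at a = -5 + (1/3)*sqrt(231), which is (5/462)*sqrt(231).
List the singular points by increasing real part (a conjugate pair: the negative imaginary part first).


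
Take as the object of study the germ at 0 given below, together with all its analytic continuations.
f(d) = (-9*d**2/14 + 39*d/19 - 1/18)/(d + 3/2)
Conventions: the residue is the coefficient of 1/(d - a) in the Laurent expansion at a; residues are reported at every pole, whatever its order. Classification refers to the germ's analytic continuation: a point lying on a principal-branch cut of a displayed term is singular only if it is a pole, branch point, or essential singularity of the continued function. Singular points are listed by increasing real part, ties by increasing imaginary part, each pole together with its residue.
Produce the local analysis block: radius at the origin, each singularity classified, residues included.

Radius of convergence at 0: 3/2.
At -3/2: a pole of order 1; residue -43867/9576.

Denominator factor (d + 3/2): pole of order 1 at -3/2, modulus 3/2.
The radius of convergence is the smallest modulus among the singular points: 3/2.
At the order-1 pole -3/2 set g(d) = (d - (-3/2))*f(d) = -9*d**2/14 + 39*d/19 - 1/18.
Simple pole: residue = g(a) at a = -3/2, which is -43867/9576.


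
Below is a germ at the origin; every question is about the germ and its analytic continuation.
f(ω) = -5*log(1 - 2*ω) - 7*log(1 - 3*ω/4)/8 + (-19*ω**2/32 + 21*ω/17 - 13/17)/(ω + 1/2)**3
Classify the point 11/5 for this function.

Denominator factors: ω + 1/2 = 27/10 at ω = 11/5 — none vanishes.
Branch term log(1 - ω/(4/3)): argument at 11/5 is -13/20, nonzero, so 11/5 is not its branch point (a point on a principal cut is still regular for the continued germ).
Branch term log(1 - ω/(1/2)): argument at 11/5 is -17/5, nonzero, so 11/5 is not its branch point (a point on a principal cut is still regular for the continued germ).
So the germ continues analytically to 11/5.

The point is a regular point.


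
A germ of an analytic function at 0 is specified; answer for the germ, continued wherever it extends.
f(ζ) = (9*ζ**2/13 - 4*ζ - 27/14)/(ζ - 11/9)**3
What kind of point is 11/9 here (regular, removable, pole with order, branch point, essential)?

The point is a pole of order 3.

The denominator factor ζ - 11/9 vanishes at 11/9 and appears to the power 3; the numerator there equals -9473/1638, nonzero, and no other factor vanishes.
Hence a pole whose order is the multiplicity, 3.


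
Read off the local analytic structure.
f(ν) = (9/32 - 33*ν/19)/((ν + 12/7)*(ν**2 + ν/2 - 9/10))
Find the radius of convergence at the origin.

Denominator factor (ν + 12/7): pole of order 1 at -12/7, modulus 12/7.
Denominator factor (ν**2 + ν/2 - 9/10): discriminant 77/20, real irrational roots -1/4 + (1/20)*sqrt(385) and -1/4 - (1/20)*sqrt(385); poles of order 1, moduli -1/4 + (1/20)*sqrt(385) and 1/4 + (1/20)*sqrt(385).
The radius of convergence is the smallest modulus among the singular points: -1/4 + (1/20)*sqrt(385).

The radius of convergence is -1/4 + (1/20)*sqrt(385).


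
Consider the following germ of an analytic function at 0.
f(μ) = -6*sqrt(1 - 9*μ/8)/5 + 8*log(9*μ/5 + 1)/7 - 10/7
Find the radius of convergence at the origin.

Branch term (-6/5)*sqrt(1 - μ/(8/9)): its argument vanishes at μ = 8/9, a square-root branch point, modulus 8/9.
Branch term (8/7)*log(1 - μ/(-5/9)): its argument vanishes at μ = -5/9, a logarithmic branch point, modulus 5/9.
The radius of convergence is the smallest modulus among the singular points: 5/9.

The radius of convergence is 5/9.


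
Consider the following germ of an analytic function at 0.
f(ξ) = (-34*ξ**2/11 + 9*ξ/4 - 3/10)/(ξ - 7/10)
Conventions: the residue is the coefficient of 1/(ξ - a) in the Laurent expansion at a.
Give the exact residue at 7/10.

At the order-1 pole 7/10 set g(ξ) = (ξ - (7/10))*f(ξ) = -34*ξ**2/11 + 9*ξ/4 - 3/10.
Simple pole: residue = g(a) at a = 7/10, which is -527/2200.

The residue is -527/2200.


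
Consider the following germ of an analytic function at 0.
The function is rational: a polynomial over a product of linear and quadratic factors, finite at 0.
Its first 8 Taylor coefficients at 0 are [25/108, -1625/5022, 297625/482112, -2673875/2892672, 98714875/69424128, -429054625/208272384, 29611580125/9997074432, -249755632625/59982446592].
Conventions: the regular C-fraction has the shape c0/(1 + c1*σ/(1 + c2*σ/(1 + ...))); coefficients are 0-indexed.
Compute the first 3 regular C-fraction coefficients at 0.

The regular C-fraction coefficients are [25/108, 130/93, 6577/12896].

Taylor coefficients (read off): a_0 = 25/108, a_1 = -1625/5022, a_2 = 297625/482112.
c0 = a_0 = 25/108. Peel one level at a time: if S = 1 + c*σ/S' with S'(0) = 1, then c is the σ-coefficient of S and S' = c*σ/(S - 1).
S_1 = c0/f = 1 + (130/93)*σ + (-32885/46128)*σ^2 + ...; c1 = 130/93.
S_2 = c1*σ/(S_1 - 1) = 1 + (6577/12896)*σ + ...; c2 = 6577/12896.


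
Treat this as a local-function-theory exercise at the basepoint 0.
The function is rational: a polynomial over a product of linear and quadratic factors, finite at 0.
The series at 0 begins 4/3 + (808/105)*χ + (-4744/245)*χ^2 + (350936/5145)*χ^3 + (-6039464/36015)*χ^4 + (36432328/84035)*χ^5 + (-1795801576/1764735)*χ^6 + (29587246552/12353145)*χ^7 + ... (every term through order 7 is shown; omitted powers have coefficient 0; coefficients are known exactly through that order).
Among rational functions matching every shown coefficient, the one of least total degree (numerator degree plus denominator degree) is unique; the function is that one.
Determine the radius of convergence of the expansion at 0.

The radius of convergence is 1/2.

No rational of total degree below 4 reproduces all 8 coefficients; solving the [1/3] Pade equations on them gives f(χ) = (-11*χ/5 - 7/27)/((χ - 7/9)*(χ + 1/2)**2), whose expansion matches every shown term.
Denominator factor (χ - 7/9): pole of order 1 at 7/9, modulus 7/9.
Denominator factor (χ + 1/2)^2: pole of order 2 at -1/2, modulus 1/2.
The radius of convergence is the smallest modulus among the singular points: 1/2.


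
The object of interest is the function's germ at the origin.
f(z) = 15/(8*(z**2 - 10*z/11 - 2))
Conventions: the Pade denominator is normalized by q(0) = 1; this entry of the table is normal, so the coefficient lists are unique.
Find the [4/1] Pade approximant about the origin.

Taylor coefficients needed (expand at 0): a_0 = -15/16, a_1 = 75/176, a_2 = -2565/3872, a_3 = 5475/10648, a_4 = -529365/937024, a_5 = 5296725/10307264.
Write the denominator as Q(z) = 1 + q1*z. Requiring Q*f - P = O(z^6) with deg P <= 4 kills the coefficients of z^5..z^5 in Q*f:
  z^5: a_5 + q1*a_4 = 0, i.e. 5296725/10307264 + (-529365/937024)*q1 = 0.
Solving this linear system: q1 = 353115/388201.
The numerator is Q*f truncated at degree 4: P0 = a_0 = -15/16; P1 = a_1 + q1*a_0 = -60225/141164; P2 = a_2 + q1*a_1 = -310365/1129312; P3 = a_3 + q1*a_2 = -99825/1129312; P4 = a_4 + q1*a_3 = -219615/2258624.

The Pade approximant has numerator coefficients [-15/16, -60225/141164, -310365/1129312, -99825/1129312, -219615/2258624]; denominator coefficients [1, 353115/388201].


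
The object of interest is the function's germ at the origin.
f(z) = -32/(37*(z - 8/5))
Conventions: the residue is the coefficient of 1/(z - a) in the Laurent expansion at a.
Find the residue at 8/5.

The residue is -32/37.

At the order-1 pole 8/5 set g(z) = (z - (8/5))*f(z) = -32/37.
Simple pole: residue = g(a) at a = 8/5, which is -32/37.


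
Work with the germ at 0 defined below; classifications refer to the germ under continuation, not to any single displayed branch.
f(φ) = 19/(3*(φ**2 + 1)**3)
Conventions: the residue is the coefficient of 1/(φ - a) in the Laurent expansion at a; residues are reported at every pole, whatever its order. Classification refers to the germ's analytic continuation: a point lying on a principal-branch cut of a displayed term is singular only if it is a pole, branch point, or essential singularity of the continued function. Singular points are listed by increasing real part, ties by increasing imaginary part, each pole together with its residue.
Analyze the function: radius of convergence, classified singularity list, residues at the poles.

Denominator factor (φ**2 + 1)^3: discriminant -4, complex-conjugate roots (1)*i and -(1)*i; poles of order 3, moduli 1 and 1.
The radius of convergence is the smallest modulus among the singular points: 1.
The factor φ**2 + 1 splits as (φ - a)(φ - a') with a = -(1)*i, a' = (1)*i. At the order-3 pole a set g(φ) = (φ - a)^3*f(φ) = [19/3] / (φ - a')^3.
Order-3 pole: residue = g''(a)/2; g''(-(1)*i) = (19/8)*i, so the residue is (19/16)*i.
The factor φ**2 + 1 splits as (φ - a)(φ - a') with a = (1)*i, a' = -(1)*i. At the order-3 pole a set g(φ) = (φ - a)^3*f(φ) = [19/3] / (φ - a')^3.
Order-3 pole: residue = g''(a)/2; g''((1)*i) = -(19/8)*i, so the residue is -(19/16)*i.
List the singular points by increasing real part (a conjugate pair: the negative imaginary part first).

Radius of convergence at 0: 1.
At -(1)*i: a pole of order 3; residue (19/16)*i.
At (1)*i: a pole of order 3; residue -(19/16)*i.


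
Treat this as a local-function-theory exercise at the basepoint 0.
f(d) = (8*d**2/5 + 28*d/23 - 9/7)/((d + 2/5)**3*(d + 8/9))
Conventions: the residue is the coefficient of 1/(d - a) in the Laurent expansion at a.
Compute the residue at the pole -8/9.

At the order-1 pole -8/9 set g(d) = (d - (-8/9))*f(d) = (8*d**2/5 + 28*d/23 - 9/7)/(d + 2/5)**3.
Simple pole: residue = g(a) at a = -8/9, which is 16191675/1714328.

The residue is 16191675/1714328.


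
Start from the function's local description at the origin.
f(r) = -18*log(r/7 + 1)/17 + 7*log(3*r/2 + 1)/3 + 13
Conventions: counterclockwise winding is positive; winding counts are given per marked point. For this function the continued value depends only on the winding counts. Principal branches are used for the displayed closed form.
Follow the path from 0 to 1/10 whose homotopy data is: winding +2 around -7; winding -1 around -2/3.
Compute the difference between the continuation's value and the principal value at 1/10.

Continued minus principal equals -(454/51)*pi*i.

The rational part is single-valued and drops out of the difference; each branch term changes only by its own monodromy.
(7/3)*log(1 - r/(-2/3)): each positive loop around -2/3 adds 2*pi*i to the log, so winding -1 contributes (7/3)*(-1)*2*pi*i = -(14/3)*pi*i.
(-18/17)*log(1 - r/(-7)): each positive loop around -7 adds 2*pi*i to the log, so winding +2 contributes (-18/17)*(2)*2*pi*i = -(72/17)*pi*i.
Summing the contributions at r = 1/10 gives -(454/51)*pi*i.


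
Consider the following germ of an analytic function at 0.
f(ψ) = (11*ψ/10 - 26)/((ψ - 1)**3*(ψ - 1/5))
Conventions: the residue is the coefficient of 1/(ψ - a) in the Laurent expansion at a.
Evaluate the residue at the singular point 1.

The residue is -6445/128.

At the order-3 pole 1 set g(ψ) = (ψ - (1))^3*f(ψ) = (11*ψ/10 - 26)/(ψ - 1/5).
Order-3 pole: residue = g''(a)/2; g''(1) = -6445/64, so the residue is -6445/128.


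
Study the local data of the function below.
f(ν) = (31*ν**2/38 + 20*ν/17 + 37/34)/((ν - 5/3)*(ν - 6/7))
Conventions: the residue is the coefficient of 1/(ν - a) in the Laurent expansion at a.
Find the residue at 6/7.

At the order-1 pole 6/7 set g(ν) = (ν - (6/7))*f(ν) = (31*ν**2/38 + 20*ν/17 + 37/34)/(ν - 5/3).
Simple pole: residue = g(a) at a = 6/7, which is -256017/76874.

The residue is -256017/76874.


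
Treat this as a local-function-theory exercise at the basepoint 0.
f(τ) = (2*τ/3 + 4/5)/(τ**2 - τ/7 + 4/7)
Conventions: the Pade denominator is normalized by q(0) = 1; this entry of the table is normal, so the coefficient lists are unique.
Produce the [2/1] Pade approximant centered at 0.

The Pade approximant has numerator coefficients [7/5, -1337/2130, -9359/2130]; denominator coefficients [1, -435/284].

Taylor coefficients needed (expand at 0): a_0 = 7/5, a_1 = 91/60, a_2 = -497/240, a_3 = -203/64.
Write the denominator as Q(τ) = 1 + q1*τ. Requiring Q*f - P = O(τ^4) with deg P <= 2 kills the coefficients of τ^3..τ^3 in Q*f:
  τ^3: a_3 + q1*a_2 = 0, i.e. -203/64 + (-497/240)*q1 = 0.
Solving this linear system: q1 = -435/284.
The numerator is Q*f truncated at degree 2: P0 = a_0 = 7/5; P1 = a_1 + q1*a_0 = -1337/2130; P2 = a_2 + q1*a_1 = -9359/2130.


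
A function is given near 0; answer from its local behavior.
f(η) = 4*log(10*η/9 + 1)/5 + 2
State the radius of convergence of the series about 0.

The radius of convergence is 9/10.

Branch term (4/5)*log(1 - η/(-9/10)): its argument vanishes at η = -9/10, a logarithmic branch point, modulus 9/10.
The radius of convergence is the smallest modulus among the singular points: 9/10.


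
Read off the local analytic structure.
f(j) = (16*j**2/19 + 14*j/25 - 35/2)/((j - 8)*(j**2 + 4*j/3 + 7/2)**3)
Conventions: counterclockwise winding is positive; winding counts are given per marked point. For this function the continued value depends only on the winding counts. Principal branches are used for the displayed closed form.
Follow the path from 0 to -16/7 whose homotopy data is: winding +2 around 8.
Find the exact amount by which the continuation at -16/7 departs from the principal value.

Continued minus principal equals 0.

The function is rational, hence single-valued: continuing it around any pole returns the same value, so the difference is 0.


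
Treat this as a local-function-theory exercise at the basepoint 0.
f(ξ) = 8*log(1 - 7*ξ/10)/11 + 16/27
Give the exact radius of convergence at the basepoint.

Branch term (8/11)*log(1 - ξ/(10/7)): its argument vanishes at ξ = 10/7, a logarithmic branch point, modulus 10/7.
The radius of convergence is the smallest modulus among the singular points: 10/7.

The radius of convergence is 10/7.


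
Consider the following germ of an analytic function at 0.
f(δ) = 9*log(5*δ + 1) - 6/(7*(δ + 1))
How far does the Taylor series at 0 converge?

Denominator factor (δ + 1): pole of order 1 at -1, modulus 1.
Branch term (9)*log(1 - δ/(-1/5)): its argument vanishes at δ = -1/5, a logarithmic branch point, modulus 1/5.
The radius of convergence is the smallest modulus among the singular points: 1/5.

The radius of convergence is 1/5.


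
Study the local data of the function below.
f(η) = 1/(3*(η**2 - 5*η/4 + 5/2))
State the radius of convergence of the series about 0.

Denominator factor (η**2 - 5*η/4 + 5/2): discriminant -135/16, complex-conjugate roots (5/8) + ((3/8)*sqrt(15))*i and (5/8) - ((3/8)*sqrt(15))*i; poles of order 1, moduli (1/2)*sqrt(10) and (1/2)*sqrt(10).
The radius of convergence is the smallest modulus among the singular points: (1/2)*sqrt(10).

The radius of convergence is (1/2)*sqrt(10).


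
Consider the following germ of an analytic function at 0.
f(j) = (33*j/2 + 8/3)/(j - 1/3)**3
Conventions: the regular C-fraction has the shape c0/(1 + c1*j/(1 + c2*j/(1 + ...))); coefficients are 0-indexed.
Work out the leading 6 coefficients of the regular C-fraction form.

Taylor coefficients (expand at 0): a_0 = -72, a_1 = -2187/2, a_2 = -15795/2, a_3 = -43497, a_4 = -207765, a_5 = -1817397/2.
c0 = a_0 = -72. Peel one level at a time: if S = 1 + c*j/S' with S'(0) = 1, then c is the j-coefficient of S and S' = c*j/(S - 1).
S_1 = c0/f = 1 + (-243/16)*j + (30969/256)*j^2 + ...; c1 = -243/16.
S_2 = c1*j/(S_1 - 1) = 1 + (1147/144)*j + (1003/81)*j^2 + ...; c2 = 1147/144.
S_3 = c2*j/(S_2 - 1) = 1 + (-16048/10323)*j + (1882384/1315609)*j^2 + ...; c3 = -16048/10323.
S_4 = c3*j/(S_3 - 1) = 1 + (1058841/1150441)*j + (1058841/1006009)*j^2 + ...; c4 = 1058841/1150441.
S_5 = c4*j/(S_4 - 1) = 1 + (-1147/1003)*j + ...; c5 = -1147/1003.

The regular C-fraction coefficients are [-72, -243/16, 1147/144, -16048/10323, 1058841/1150441, -1147/1003].


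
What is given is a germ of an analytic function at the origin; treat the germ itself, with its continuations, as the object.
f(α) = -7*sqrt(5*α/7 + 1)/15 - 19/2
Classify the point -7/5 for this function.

The point is an algebraic (square-root) branch point.

The term (-7/15)*sqrt(1 - α/(-7/5)) has argument 1 - -7/5/(-7/5) = 0 at -7/5: a square-root (algebraic, two-sheeted) branch point; the remaining terms are analytic or single-valued there.


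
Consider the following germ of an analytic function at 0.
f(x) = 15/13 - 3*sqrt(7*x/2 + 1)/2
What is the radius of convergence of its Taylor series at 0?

Branch term (-3/2)*sqrt(1 - x/(-2/7)): its argument vanishes at x = -2/7, a square-root branch point, modulus 2/7.
The radius of convergence is the smallest modulus among the singular points: 2/7.

The radius of convergence is 2/7.


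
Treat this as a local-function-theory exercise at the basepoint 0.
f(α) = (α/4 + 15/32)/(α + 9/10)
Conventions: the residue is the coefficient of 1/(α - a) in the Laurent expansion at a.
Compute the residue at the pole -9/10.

At the order-1 pole -9/10 set g(α) = (α - (-9/10))*f(α) = α/4 + 15/32.
Simple pole: residue = g(a) at a = -9/10, which is 39/160.

The residue is 39/160.


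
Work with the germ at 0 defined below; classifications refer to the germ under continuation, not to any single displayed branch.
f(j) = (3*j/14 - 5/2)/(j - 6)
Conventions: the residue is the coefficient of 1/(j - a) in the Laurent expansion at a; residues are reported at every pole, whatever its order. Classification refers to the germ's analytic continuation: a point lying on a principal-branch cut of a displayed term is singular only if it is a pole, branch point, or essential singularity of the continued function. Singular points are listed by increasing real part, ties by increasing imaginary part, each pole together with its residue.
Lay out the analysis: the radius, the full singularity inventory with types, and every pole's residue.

Denominator factor (j - 6): pole of order 1 at 6, modulus 6.
The radius of convergence is the smallest modulus among the singular points: 6.
At the order-1 pole 6 set g(j) = (j - (6))*f(j) = 3*j/14 - 5/2.
Simple pole: residue = g(a) at a = 6, which is -17/14.

Radius of convergence at 0: 6.
At 6: a pole of order 1; residue -17/14.


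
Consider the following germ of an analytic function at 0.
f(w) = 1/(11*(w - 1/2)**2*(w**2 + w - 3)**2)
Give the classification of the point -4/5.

The point is a regular point.

Denominator factors: w - 1/2 = -13/10 at w = -4/5; w**2 + w - 3 = -79/25 at w = -4/5 — none vanishes.
So the germ continues analytically to -4/5.


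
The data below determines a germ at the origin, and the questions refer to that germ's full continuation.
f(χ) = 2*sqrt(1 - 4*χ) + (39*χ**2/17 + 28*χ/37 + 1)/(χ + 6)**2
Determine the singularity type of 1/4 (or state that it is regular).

The point is an algebraic (square-root) branch point.

The term (2)*sqrt(1 - χ/(1/4)) has argument 1 - 1/4/(1/4) = 0 at 1/4: a square-root (algebraic, two-sheeted) branch point; the remaining terms are analytic or single-valued there.


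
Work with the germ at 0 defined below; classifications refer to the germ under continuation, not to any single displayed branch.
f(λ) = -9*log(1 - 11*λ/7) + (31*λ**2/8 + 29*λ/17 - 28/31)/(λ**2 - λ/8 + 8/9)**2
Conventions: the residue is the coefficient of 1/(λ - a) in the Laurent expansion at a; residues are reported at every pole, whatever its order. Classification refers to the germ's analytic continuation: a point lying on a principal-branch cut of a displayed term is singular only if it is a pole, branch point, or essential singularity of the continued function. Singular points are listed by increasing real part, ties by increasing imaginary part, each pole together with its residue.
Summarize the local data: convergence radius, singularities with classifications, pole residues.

Denominator factor (λ**2 - λ/8 + 8/9)^2: discriminant -2039/576, complex-conjugate roots (1/16) + ((1/48)*sqrt(2039))*i and (1/16) - ((1/48)*sqrt(2039))*i; poles of order 2, moduli (2/3)*sqrt(2) and (2/3)*sqrt(2).
Branch term (-9)*log(1 - λ/(7/11)): its argument vanishes at λ = 7/11, a logarithmic branch point, modulus 7/11.
The radius of convergence is the smallest modulus among the singular points: 7/11.
The branch term is analytic at (1/16) - ((1/48)*sqrt(2039))*i and contributes nothing to the residue; only the rational part matters.
The factor λ**2 - λ/8 + 8/9 splits as (λ - a)(λ - a') with a = (1/16) - ((1/48)*sqrt(2039))*i, a' = (1/16) + ((1/48)*sqrt(2039))*i. At the order-2 pole a set g(λ) = (λ - a)^2*(rational part) = [31*λ**2/8 + 29*λ/17 - 28/31] / (λ - a')^2.
Order-2 pole: residue = g'(a); g'((1/16) - ((1/48)*sqrt(2039))*i) = ((38580288/2191013567)*sqrt(2039))*i, so the residue is ((38580288/2191013567)*sqrt(2039))*i.
The branch term is analytic at (1/16) + ((1/48)*sqrt(2039))*i and contributes nothing to the residue; only the rational part matters.
The factor λ**2 - λ/8 + 8/9 splits as (λ - a)(λ - a') with a = (1/16) + ((1/48)*sqrt(2039))*i, a' = (1/16) - ((1/48)*sqrt(2039))*i. At the order-2 pole a set g(λ) = (λ - a)^2*(rational part) = [31*λ**2/8 + 29*λ/17 - 28/31] / (λ - a')^2.
Order-2 pole: residue = g'(a); g'((1/16) + ((1/48)*sqrt(2039))*i) = -((38580288/2191013567)*sqrt(2039))*i, so the residue is -((38580288/2191013567)*sqrt(2039))*i.
List the singular points by increasing real part (a conjugate pair: the negative imaginary part first).

Radius of convergence at 0: 7/11.
At (1/16) - ((1/48)*sqrt(2039))*i: a pole of order 2; residue ((38580288/2191013567)*sqrt(2039))*i.
At (1/16) + ((1/48)*sqrt(2039))*i: a pole of order 2; residue -((38580288/2191013567)*sqrt(2039))*i.
At 7/11: a logarithmic branch point.


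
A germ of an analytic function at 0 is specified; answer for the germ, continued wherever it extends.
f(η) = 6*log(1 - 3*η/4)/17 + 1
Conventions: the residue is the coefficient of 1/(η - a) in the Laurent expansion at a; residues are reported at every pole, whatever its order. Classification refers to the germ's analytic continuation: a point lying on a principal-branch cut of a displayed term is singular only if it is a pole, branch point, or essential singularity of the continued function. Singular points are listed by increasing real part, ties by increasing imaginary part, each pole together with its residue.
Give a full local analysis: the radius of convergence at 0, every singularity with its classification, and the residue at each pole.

Radius of convergence at 0: 4/3.
At 4/3: a logarithmic branch point.

Branch term (6/17)*log(1 - η/(4/3)): its argument vanishes at η = 4/3, a logarithmic branch point, modulus 4/3.
The radius of convergence is the smallest modulus among the singular points: 4/3.


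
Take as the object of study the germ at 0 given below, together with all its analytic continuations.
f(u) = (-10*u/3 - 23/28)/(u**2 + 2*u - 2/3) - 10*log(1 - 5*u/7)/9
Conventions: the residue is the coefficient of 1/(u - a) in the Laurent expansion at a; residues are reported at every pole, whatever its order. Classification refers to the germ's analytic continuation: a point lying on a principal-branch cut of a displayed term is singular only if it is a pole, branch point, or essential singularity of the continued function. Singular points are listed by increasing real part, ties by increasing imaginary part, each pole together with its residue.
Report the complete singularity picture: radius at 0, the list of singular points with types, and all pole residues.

Denominator factor (u**2 + 2*u - 2/3): discriminant 20/3, real irrational roots -1 + (1/3)*sqrt(15) and -1 - (1/3)*sqrt(15); poles of order 1, moduli -1 + (1/3)*sqrt(15) and 1 + (1/3)*sqrt(15).
Branch term (-10/9)*log(1 - u/(7/5)): its argument vanishes at u = 7/5, a logarithmic branch point, modulus 7/5.
The radius of convergence is the smallest modulus among the singular points: -1 + (1/3)*sqrt(15).
The branch term is analytic at -1 - (1/3)*sqrt(15) and contributes nothing to the residue; only the rational part matters.
The factor u**2 + 2*u - 2/3 splits as (u - a)(u - a') with a = -1 - (1/3)*sqrt(15), a' = -1 + (1/3)*sqrt(15). At the order-1 pole a set g(u) = (u - a)*(rational part) = [-10*u/3 - 23/28] / (u - a').
Simple pole: residue = g(a) at a = -1 - (1/3)*sqrt(15), which is -5/3 - (211/840)*sqrt(15).
The branch term is analytic at -1 + (1/3)*sqrt(15) and contributes nothing to the residue; only the rational part matters.
The factor u**2 + 2*u - 2/3 splits as (u - a)(u - a') with a = -1 + (1/3)*sqrt(15), a' = -1 - (1/3)*sqrt(15). At the order-1 pole a set g(u) = (u - a)*(rational part) = [-10*u/3 - 23/28] / (u - a').
Simple pole: residue = g(a) at a = -1 + (1/3)*sqrt(15), which is -5/3 + (211/840)*sqrt(15).
List the singular points by increasing real part (a conjugate pair: the negative imaginary part first).

Radius of convergence at 0: -1 + (1/3)*sqrt(15).
At -1 - (1/3)*sqrt(15): a pole of order 1; residue -5/3 - (211/840)*sqrt(15).
At -1 + (1/3)*sqrt(15): a pole of order 1; residue -5/3 + (211/840)*sqrt(15).
At 7/5: a logarithmic branch point.


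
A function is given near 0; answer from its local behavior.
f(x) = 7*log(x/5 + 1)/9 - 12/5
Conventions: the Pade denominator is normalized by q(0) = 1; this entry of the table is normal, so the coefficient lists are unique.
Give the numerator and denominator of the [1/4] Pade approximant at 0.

The Pade approximant has numerator coefficients [-12/5, -38562521/108318375]; denominator coefficients [1, 1026149/4814150, 211841/28884900, -12131/288849000, 37429/8665470000].

Taylor coefficients needed (expand at 0): a_0 = -12/5, a_1 = 7/45, a_2 = -7/450, a_3 = 7/3375, a_4 = -7/22500, a_5 = 7/140625.
Write the denominator as Q(x) = 1 + q1*x + q2*x^2 + q3*x^3 + q4*x^4. Requiring Q*f - P = O(x^6) with deg P <= 1 kills the coefficients of x^2..x^5 in Q*f:
  x^2: a_2 + q1*a_1 + q2*a_0 = 0, i.e. -7/450 + (7/45)*q1 + (-12/5)*q2 = 0.
  x^3: a_3 + q1*a_2 + q2*a_1 + q3*a_0 = 0, i.e. 7/3375 + (-7/450)*q1 + (7/45)*q2 + (-12/5)*q3 = 0.
  x^4: a_4 + q1*a_3 + q2*a_2 + q3*a_1 + q4*a_0 = 0, i.e. -7/22500 + (7/3375)*q1 + (-7/450)*q2 + (7/45)*q3 + (-12/5)*q4 = 0.
  x^5: a_5 + q1*a_4 + q2*a_3 + q3*a_2 + q4*a_1 = 0, i.e. 7/140625 + (-7/22500)*q1 + (7/3375)*q2 + (-7/450)*q3 + (7/45)*q4 = 0.
Solving this linear system: q1 = 1026149/4814150, q2 = 211841/28884900, q3 = -12131/288849000, q4 = 37429/8665470000.
The numerator is Q*f truncated at degree 1: P0 = a_0 = -12/5; P1 = a_1 + q1*a_0 = -38562521/108318375.


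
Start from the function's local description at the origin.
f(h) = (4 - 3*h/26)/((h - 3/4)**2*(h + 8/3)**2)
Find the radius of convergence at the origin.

The radius of convergence is 3/4.

Denominator factor (h + 8/3)^2: pole of order 2 at -8/3, modulus 8/3.
Denominator factor (h - 3/4)^2: pole of order 2 at 3/4, modulus 3/4.
The radius of convergence is the smallest modulus among the singular points: 3/4.


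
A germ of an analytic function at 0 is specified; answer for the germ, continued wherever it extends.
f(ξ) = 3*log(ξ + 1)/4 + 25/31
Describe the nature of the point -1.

The term (3/4)*log(1 - ξ/(-1)) has argument 1 - -1/(-1) = 0 at -1: a logarithmic (infinitely-sheeted) branch point; the remaining terms are analytic or single-valued there.

The point is a logarithmic branch point.


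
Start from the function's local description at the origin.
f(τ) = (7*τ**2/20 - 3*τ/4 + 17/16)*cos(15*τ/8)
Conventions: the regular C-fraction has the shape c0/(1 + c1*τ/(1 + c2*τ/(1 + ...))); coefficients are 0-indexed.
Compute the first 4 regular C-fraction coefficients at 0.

Taylor coefficients (expand at 0): a_0 = 17/16, a_1 = -3/4, a_2 = -15541/10240, a_3 = 675/512.
c0 = a_0 = 17/16. Peel one level at a time: if S = 1 + c*τ/S' with S'(0) = 1, then c is the τ-coefficient of S and S' = c*τ/(S - 1).
S_1 = c0/f = 1 + (12/17)*τ + (356357/184960)*τ^2 + ...; c1 = 12/17.
S_2 = c1*τ/(S_1 - 1) = 1 + (-356357/130560)*τ + (345202681/58982400)*τ^2 + ...; c2 = -356357/130560.
S_3 = c2*τ/(S_2 - 1) = 1 + (5868445577/2736821760)*τ + ...; c3 = 5868445577/2736821760.

The regular C-fraction coefficients are [17/16, 12/17, -356357/130560, 5868445577/2736821760].


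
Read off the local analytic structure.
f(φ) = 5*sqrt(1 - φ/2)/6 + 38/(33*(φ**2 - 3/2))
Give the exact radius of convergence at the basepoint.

The radius of convergence is (1/2)*sqrt(6).

Denominator factor (φ**2 - 3/2): discriminant 6, real irrational roots (1/2)*sqrt(6) and -(1/2)*sqrt(6); poles of order 1, moduli (1/2)*sqrt(6) and (1/2)*sqrt(6).
Branch term (5/6)*sqrt(1 - φ/(2)): its argument vanishes at φ = 2, a square-root branch point, modulus 2.
The radius of convergence is the smallest modulus among the singular points: (1/2)*sqrt(6).


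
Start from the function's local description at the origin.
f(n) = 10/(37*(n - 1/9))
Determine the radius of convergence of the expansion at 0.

Denominator factor (n - 1/9): pole of order 1 at 1/9, modulus 1/9.
The radius of convergence is the smallest modulus among the singular points: 1/9.

The radius of convergence is 1/9.


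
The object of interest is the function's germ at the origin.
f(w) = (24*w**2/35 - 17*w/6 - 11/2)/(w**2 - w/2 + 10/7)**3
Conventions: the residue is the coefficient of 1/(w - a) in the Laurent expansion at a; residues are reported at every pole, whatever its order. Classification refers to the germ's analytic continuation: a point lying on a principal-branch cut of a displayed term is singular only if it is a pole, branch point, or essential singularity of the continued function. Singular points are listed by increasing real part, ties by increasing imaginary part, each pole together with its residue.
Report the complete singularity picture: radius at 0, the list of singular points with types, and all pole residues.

Radius of convergence at 0: (1/7)*sqrt(70).
At (1/4) - ((3/28)*sqrt(119))*i: a pole of order 3; residue -((275336/5969295)*sqrt(119))*i.
At (1/4) + ((3/28)*sqrt(119))*i: a pole of order 3; residue ((275336/5969295)*sqrt(119))*i.

Denominator factor (w**2 - w/2 + 10/7)^3: discriminant -153/28, complex-conjugate roots (1/4) + ((3/28)*sqrt(119))*i and (1/4) - ((3/28)*sqrt(119))*i; poles of order 3, moduli (1/7)*sqrt(70) and (1/7)*sqrt(70).
The radius of convergence is the smallest modulus among the singular points: (1/7)*sqrt(70).
The factor w**2 - w/2 + 10/7 splits as (w - a)(w - a') with a = (1/4) - ((3/28)*sqrt(119))*i, a' = (1/4) + ((3/28)*sqrt(119))*i. At the order-3 pole a set g(w) = (w - a)^3*f(w) = [24*w**2/35 - 17*w/6 - 11/2] / (w - a')^3.
Order-3 pole: residue = g''(a)/2; g''((1/4) - ((3/28)*sqrt(119))*i) = -((550672/5969295)*sqrt(119))*i, so the residue is -((275336/5969295)*sqrt(119))*i.
The factor w**2 - w/2 + 10/7 splits as (w - a)(w - a') with a = (1/4) + ((3/28)*sqrt(119))*i, a' = (1/4) - ((3/28)*sqrt(119))*i. At the order-3 pole a set g(w) = (w - a)^3*f(w) = [24*w**2/35 - 17*w/6 - 11/2] / (w - a')^3.
Order-3 pole: residue = g''(a)/2; g''((1/4) + ((3/28)*sqrt(119))*i) = ((550672/5969295)*sqrt(119))*i, so the residue is ((275336/5969295)*sqrt(119))*i.
List the singular points by increasing real part (a conjugate pair: the negative imaginary part first).


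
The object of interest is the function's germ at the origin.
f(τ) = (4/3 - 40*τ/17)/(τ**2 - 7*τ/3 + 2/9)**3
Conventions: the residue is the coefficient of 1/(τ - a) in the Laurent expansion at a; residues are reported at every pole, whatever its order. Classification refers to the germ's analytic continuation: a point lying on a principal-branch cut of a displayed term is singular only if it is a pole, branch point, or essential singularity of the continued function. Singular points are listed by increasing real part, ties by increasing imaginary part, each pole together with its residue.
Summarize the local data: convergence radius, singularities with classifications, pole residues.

Denominator factor (τ**2 - 7*τ/3 + 2/9)^3: discriminant 41/9, real irrational roots 7/6 + (1/6)*sqrt(41) and 7/6 - (1/6)*sqrt(41); poles of order 3, moduli 7/6 + (1/6)*sqrt(41) and 7/6 - (1/6)*sqrt(41).
The radius of convergence is the smallest modulus among the singular points: 7/6 - (1/6)*sqrt(41).
The factor τ**2 - 7*τ/3 + 2/9 splits as (τ - a)(τ - a') with a = 7/6 - (1/6)*sqrt(41), a' = 7/6 + (1/6)*sqrt(41). At the order-3 pole a set g(τ) = (τ - a)^3*f(τ) = [4/3 - 40*τ/17] / (τ - a')^3.
Order-3 pole: residue = g''(a)/2; g''(7/6 - (1/6)*sqrt(41)) = (69984/1171657)*sqrt(41), so the residue is (34992/1171657)*sqrt(41).
The factor τ**2 - 7*τ/3 + 2/9 splits as (τ - a)(τ - a') with a = 7/6 + (1/6)*sqrt(41), a' = 7/6 - (1/6)*sqrt(41). At the order-3 pole a set g(τ) = (τ - a)^3*f(τ) = [4/3 - 40*τ/17] / (τ - a')^3.
Order-3 pole: residue = g''(a)/2; g''(7/6 + (1/6)*sqrt(41)) = -(69984/1171657)*sqrt(41), so the residue is -(34992/1171657)*sqrt(41).
List the singular points by increasing real part (a conjugate pair: the negative imaginary part first).

Radius of convergence at 0: 7/6 - (1/6)*sqrt(41).
At 7/6 - (1/6)*sqrt(41): a pole of order 3; residue (34992/1171657)*sqrt(41).
At 7/6 + (1/6)*sqrt(41): a pole of order 3; residue -(34992/1171657)*sqrt(41).


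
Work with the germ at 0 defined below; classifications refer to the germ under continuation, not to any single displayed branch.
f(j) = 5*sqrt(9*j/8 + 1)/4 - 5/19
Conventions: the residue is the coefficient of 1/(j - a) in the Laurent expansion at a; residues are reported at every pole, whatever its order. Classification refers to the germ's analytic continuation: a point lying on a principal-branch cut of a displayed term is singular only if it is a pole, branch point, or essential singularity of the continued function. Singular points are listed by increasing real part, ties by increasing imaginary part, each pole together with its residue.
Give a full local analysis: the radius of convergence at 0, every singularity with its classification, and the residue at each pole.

Branch term (5/4)*sqrt(1 - j/(-8/9)): its argument vanishes at j = -8/9, a square-root branch point, modulus 8/9.
The radius of convergence is the smallest modulus among the singular points: 8/9.

Radius of convergence at 0: 8/9.
At -8/9: an algebraic (square-root) branch point.
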